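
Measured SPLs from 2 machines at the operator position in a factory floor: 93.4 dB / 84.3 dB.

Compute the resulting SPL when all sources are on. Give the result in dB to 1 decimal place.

Sum in the linear (power) domain: Σ 10^(Lᵢ/10) = 10^(93.4/10) + 10^(84.3/10) = 2.457e+09.
Back to dB: 10·log₁₀ Σ = 93.9 dB.

93.9 dB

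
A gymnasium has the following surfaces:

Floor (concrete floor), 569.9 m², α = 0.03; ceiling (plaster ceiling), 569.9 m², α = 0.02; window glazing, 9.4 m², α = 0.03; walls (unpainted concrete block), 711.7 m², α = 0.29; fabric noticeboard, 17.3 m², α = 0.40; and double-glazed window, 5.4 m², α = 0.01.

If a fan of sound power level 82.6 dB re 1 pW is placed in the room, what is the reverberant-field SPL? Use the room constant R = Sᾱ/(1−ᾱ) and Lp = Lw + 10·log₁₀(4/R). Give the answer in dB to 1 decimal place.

A = 242.144 sabins; S = 1883.6 m².
ᾱ = 0.1286, so room constant R = A/(1−ᾱ) = 277.879 m².
Lp = Lw + 10 log₁₀(4/R) = 82.6 -18.42 = 64.2 dB.

64.2 dB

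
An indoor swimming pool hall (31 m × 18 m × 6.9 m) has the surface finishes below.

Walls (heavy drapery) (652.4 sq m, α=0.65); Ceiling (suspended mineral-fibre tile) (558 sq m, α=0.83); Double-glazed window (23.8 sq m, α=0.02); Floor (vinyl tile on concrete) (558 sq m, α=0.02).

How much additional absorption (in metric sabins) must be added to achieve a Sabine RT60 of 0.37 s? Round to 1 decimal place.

Equivalent absorption area: A₁ = 652.4·0.65 + 558·0.83 + 23.8·0.02 + 558·0.02 = 898.836 sq m.
V = 3850.2 m³. Required absorption A₂ = 0.161 × 3850.2 / 0.37 = 1675.357 sabins.
Shortfall: 1675.357 − 898.836 = 776.5 sabins.

776.5 sabins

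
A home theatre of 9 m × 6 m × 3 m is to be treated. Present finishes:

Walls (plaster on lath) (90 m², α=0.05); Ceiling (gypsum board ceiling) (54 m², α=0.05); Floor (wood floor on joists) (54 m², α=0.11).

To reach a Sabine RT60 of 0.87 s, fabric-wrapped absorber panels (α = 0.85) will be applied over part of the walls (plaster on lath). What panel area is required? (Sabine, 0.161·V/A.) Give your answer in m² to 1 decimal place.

21.0

Equivalent absorption area: A₁ = 90*0.05 + 54*0.05 + 54*0.11 = 13.140 m².
V = 162 m³. Target absorption A₂ = 0.161 × 162 / 0.87 = 29.979 sabins.
Absorption to add: 29.979 − 13.140 = 16.839 sabins.
Net gain per m²: Δα = 0.85 − 0.05 = 0.80.
Area = ΔA/Δα = 16.839/0.80 = 21.0 m².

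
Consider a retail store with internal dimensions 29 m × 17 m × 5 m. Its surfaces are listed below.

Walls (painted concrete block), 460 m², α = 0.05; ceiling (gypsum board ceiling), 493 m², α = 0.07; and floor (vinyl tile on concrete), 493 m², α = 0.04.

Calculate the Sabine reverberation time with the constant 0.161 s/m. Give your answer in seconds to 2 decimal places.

5.14 s

Total absorption A = 460×0.05 + 493×0.07 + 493×0.04
  = 23.000 + 34.510 + 19.720 = 77.230 m² sabins.
V = 29·17·5 = 2465 m³.
RT60 = 0.161 · V / A = 0.161 × 2465 / 77.230 = 5.14 s.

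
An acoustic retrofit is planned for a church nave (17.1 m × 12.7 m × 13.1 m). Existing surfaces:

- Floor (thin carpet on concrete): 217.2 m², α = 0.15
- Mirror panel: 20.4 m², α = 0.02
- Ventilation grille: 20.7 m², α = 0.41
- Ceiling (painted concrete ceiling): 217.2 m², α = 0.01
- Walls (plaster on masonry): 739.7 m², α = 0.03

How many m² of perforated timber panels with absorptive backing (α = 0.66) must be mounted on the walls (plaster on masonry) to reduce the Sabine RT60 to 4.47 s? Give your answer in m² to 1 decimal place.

Total absorption A₁ = 217.2*0.15 + 20.4*0.02 + 20.7*0.41 + 217.2*0.01 + 739.7*0.03
  = 32.580 + 0.408 + 8.487 + 2.172 + 22.191 = 65.838 m² sabins.
V = 2844.927 m³. Target absorption A₂ = 0.161 × 2844.927 / 4.47 = 102.468 sabins.
Absorption to add: 102.468 − 65.838 = 36.630 sabins.
Net gain per m²: Δα = 0.66 − 0.03 = 0.63.
Panel area = 36.630 / 0.63 = 58.1 m².

58.1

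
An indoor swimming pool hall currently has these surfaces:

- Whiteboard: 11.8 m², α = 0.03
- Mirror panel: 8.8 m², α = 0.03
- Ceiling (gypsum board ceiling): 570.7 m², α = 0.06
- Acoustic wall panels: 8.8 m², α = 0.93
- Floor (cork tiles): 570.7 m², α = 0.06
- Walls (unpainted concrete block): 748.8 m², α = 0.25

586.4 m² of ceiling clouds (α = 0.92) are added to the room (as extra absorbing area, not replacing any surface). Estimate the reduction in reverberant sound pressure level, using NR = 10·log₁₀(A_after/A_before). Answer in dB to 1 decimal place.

4.8 dB

A_before = Σ Sᵢαᵢ = 11.8×0.03 + 8.8×0.03 + 570.7×0.06 + 8.8×0.93 + 570.7×0.06 + 748.8×0.25 = 264.486 sabins.
Added absorption = 586.4 × 0.92 = 539.488 sabins.
New total A_after = 803.974 sabins.
NR = 10·log₁₀(803.974/264.486) = 4.8 dB.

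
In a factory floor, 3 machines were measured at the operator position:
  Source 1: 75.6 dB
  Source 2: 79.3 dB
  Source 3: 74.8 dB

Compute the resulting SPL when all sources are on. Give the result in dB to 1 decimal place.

81.8 dB

Sum in the linear (power) domain: Σ 10^(Lᵢ/10) = 10^(75.6/10) + 10^(79.3/10) + 10^(74.8/10) = 1.516e+08.
Combined level = 10 log₁₀(1.516e+08) = 81.8 dB.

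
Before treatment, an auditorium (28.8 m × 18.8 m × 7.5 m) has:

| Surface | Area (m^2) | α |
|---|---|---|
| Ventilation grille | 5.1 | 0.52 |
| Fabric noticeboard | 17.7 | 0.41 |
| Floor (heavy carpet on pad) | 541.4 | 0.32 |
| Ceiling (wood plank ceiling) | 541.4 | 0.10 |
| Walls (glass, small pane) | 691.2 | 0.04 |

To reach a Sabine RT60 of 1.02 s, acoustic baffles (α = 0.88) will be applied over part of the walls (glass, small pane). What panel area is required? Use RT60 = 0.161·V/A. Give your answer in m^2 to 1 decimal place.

447.6

A₁ = Σ Sᵢαᵢ = 5.1·0.52 + 17.7·0.41 + 541.4·0.32 + 541.4·0.10 + 691.2·0.04 = 264.945 sabins.
Required A₂ = 0.161·4060.8/1.02 = 640.969 sabins.
Absorption to add: 640.969 − 264.945 = 376.024 sabins.
Each m^2 of panel replacing the walls (glass, small pane) adds (0.88 − 0.04) = 0.84 sabins.
Area = ΔA/Δα = 376.024/0.84 = 447.6 m^2.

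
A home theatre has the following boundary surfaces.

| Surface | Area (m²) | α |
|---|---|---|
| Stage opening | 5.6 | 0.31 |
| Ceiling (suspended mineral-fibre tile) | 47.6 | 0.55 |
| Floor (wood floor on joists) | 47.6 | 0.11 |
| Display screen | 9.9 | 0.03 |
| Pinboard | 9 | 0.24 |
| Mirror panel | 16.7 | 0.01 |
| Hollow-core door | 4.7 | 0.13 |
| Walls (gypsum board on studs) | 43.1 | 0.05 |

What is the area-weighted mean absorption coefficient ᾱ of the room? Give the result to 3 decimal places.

S = Σ Sᵢ = 5.6 + 47.6 + 47.6 + 9.9 + 9 + 16.7 + 4.7 + 43.1 = 184.2 m².
Weighted sum Σ Sα = 38.542.
ᾱ = A/S = 0.209.

0.209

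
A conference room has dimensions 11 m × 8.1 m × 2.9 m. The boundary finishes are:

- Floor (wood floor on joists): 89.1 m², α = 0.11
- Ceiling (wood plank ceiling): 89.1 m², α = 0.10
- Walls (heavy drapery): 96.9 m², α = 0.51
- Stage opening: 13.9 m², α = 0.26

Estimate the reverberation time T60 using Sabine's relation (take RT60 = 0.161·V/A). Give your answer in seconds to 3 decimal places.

A = Σ Sᵢαᵢ = 89.1*0.11 + 89.1*0.10 + 96.9*0.51 + 13.9*0.26 = 71.744 sabins.
V = 11·8.1·2.9 = 258.39 m³.
RT60 = 0.161 · V / A = 0.161 × 258.39 / 71.744 = 0.580 s.

0.580 s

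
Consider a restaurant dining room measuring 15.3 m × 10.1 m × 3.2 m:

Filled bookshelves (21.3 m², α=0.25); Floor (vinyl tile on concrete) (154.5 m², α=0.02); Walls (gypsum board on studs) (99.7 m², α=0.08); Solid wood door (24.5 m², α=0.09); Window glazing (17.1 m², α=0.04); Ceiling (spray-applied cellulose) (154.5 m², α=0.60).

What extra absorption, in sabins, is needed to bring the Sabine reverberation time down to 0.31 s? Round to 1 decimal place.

Summing Sᵢαᵢ: 5.325 + 3.090 + 7.976 + 2.205 + 0.684 + 92.700 → A₁ = 111.980 sabins.
V = 494.496 m³. Required absorption A₂ = 0.161 × 494.496 / 0.31 = 256.819 sabins.
Additional absorption ΔA = 256.819 − 111.980 = 144.8 sabins.

144.8 sabins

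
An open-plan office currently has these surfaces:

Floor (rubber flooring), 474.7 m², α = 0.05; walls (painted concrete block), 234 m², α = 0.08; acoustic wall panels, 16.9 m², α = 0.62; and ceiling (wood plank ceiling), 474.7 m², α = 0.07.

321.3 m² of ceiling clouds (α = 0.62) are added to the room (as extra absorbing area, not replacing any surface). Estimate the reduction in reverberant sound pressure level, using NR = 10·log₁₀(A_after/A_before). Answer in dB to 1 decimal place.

Summing Sᵢαᵢ: 23.735 + 18.720 + 10.478 + 33.229 → A_before = 86.162 sabins.
Added absorption = 321.3 × 0.62 = 199.206 sabins.
New total A_after = 285.368 sabins.
Reduction = 10 log₁₀(A_after/A_before) = 10 log₁₀(3.3120) = 5.2 dB.

5.2 dB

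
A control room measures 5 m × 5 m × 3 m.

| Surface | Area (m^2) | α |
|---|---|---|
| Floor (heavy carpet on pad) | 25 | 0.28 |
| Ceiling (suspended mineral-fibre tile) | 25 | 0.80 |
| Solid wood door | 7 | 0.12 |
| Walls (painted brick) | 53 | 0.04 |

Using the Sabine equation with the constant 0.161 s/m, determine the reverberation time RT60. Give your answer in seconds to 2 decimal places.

Total absorption A = 25×0.28 + 25×0.80 + 7×0.12 + 53×0.04
  = 7.000 + 20.000 + 0.840 + 2.120 = 29.960 m^2 sabins.
Room volume: 75 m³.
Sabine: RT60 = 0.161 × 75 / 29.960 = 0.40 s.

0.40 sec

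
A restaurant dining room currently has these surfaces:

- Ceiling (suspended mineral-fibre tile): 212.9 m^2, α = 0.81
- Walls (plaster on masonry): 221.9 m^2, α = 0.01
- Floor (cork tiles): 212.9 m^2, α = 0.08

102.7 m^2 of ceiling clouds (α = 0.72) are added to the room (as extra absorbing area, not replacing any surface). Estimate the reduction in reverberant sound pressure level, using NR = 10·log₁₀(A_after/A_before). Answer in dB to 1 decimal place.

Equivalent absorption area: A_before = 212.9×0.81 + 221.9×0.01 + 212.9×0.08 = 191.700 m^2.
Added absorption = 102.7 × 0.72 = 73.944 sabins.
New total A_after = 265.644 sabins.
Reduction = 10 log₁₀(A_after/A_before) = 10 log₁₀(1.3857) = 1.4 dB.

1.4 dB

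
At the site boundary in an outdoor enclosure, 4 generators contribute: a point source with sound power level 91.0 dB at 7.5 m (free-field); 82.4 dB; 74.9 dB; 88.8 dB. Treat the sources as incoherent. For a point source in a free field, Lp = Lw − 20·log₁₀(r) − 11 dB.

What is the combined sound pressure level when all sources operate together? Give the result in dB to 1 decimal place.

Source at 7.5 m: Lp = 91.0 − 20·log₁₀(7.5) − 11 = 62.5 dB.
Converting to relative power and adding: 10^(62.5/10) + 10^(82.4/10) + 10^(74.9/10) + 10^(88.8/10) = 9.65e+08.
L_total = 10·log₁₀(9.65e+08) = 89.8 dB.

89.8 dB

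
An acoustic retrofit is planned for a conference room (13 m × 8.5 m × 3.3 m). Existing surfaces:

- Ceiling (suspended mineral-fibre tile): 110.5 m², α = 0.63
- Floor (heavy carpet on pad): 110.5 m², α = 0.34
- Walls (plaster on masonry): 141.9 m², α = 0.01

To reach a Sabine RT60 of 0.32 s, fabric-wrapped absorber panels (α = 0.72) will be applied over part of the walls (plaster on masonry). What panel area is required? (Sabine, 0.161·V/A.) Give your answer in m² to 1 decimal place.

Equivalent absorption area: A₁ = 110.5*0.63 + 110.5*0.34 + 141.9*0.01 = 108.604 m².
Required A₂ = 0.161·364.65/0.32 = 183.465 sabins.
ΔA needed = 183.465 − 108.604 = 74.861 sabins.
Net gain per m²: Δα = 0.72 − 0.01 = 0.71.
Panel area = 74.861 / 0.71 = 105.4 m².

105.4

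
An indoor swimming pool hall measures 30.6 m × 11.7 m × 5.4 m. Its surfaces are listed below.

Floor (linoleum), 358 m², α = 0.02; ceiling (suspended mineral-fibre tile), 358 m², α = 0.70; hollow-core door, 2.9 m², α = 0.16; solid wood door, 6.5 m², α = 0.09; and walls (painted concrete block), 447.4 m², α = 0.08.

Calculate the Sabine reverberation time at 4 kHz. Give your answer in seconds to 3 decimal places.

A = Σ Sᵢαᵢ = 358·0.02 + 358·0.70 + 2.9·0.16 + 6.5·0.09 + 447.4·0.08 = 294.601 sabins.
Volume V = 30.6 × 11.7 × 5.4 = 1933.308 m³.
RT60 = 0.161 · V / A = 0.161 × 1933.308 / 294.601 = 1.057 s.

1.057 seconds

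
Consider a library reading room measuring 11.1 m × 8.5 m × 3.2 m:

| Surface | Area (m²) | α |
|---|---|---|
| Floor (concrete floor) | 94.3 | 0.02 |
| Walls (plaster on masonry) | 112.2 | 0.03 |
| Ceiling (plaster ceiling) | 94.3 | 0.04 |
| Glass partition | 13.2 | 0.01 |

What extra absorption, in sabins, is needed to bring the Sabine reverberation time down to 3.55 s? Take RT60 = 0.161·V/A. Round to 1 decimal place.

Total absorption A₁ = 94.3×0.02 + 112.2×0.03 + 94.3×0.04 + 13.2×0.01
  = 1.886 + 3.366 + 3.772 + 0.132 = 9.156 m² sabins.
For T = 3.55 s, need A₂ = 0.161·V/T = 0.161·301.92/3.55 = 13.693 sabins.
Shortfall: 13.693 − 9.156 = 4.5 sabins.

4.5 sabins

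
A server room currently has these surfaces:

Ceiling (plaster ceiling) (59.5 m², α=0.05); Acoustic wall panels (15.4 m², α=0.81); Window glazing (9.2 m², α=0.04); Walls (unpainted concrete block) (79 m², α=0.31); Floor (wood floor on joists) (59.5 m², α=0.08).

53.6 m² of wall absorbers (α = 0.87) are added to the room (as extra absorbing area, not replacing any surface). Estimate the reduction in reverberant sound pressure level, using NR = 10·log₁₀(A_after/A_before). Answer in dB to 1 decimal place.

3.1 dB

Equivalent absorption area: A_before = 59.5×0.05 + 15.4×0.81 + 9.2×0.04 + 79×0.31 + 59.5×0.08 = 45.067 m².
Added absorption = 53.6 × 0.87 = 46.632 sabins.
A_after = 45.067 + 46.632 = 91.699 sabins.
Reduction = 10 log₁₀(A_after/A_before) = 10 log₁₀(2.0347) = 3.1 dB.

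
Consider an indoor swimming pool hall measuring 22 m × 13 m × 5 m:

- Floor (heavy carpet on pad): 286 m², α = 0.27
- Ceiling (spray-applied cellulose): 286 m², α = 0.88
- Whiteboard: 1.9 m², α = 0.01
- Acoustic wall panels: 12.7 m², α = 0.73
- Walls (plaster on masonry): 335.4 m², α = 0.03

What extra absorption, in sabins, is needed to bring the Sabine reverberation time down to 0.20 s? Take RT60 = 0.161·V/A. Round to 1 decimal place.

802.9 sabins

A₁ = Σ Sᵢαᵢ = 286×0.27 + 286×0.88 + 1.9×0.01 + 12.7×0.73 + 335.4×0.03 = 348.252 sabins.
Target A₂ = 0.161·1430/0.20 = 1151.150 sabins (V = 1430 m³).
Additional absorption ΔA = 1151.150 − 348.252 = 802.9 sabins.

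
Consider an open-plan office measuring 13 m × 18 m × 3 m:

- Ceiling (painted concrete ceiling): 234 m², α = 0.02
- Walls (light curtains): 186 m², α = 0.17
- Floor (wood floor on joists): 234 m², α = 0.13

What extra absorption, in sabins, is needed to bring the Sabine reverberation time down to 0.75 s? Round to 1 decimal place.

84.0 sabins

Total absorption A₁ = 234*0.02 + 186*0.17 + 234*0.13
  = 4.680 + 31.620 + 30.420 = 66.720 m² sabins.
For T = 0.75 s, need A₂ = 0.161·V/T = 0.161·702/0.75 = 150.696 sabins.
ΔA = A₂ − A₁ = 150.696 − 66.720 = 84.0 sabins.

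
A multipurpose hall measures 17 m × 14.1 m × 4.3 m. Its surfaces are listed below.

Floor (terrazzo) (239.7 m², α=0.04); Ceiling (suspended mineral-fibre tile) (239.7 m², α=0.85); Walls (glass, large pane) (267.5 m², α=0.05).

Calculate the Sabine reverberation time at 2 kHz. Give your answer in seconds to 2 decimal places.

A = Σ Sᵢαᵢ = 239.7·0.04 + 239.7·0.85 + 267.5·0.05 = 226.708 sabins.
V = 17·14.1·4.3 = 1030.71 m³.
T = 0.161 V/A = 0.161·1030.71/226.708 = 0.73 s.

0.73 sec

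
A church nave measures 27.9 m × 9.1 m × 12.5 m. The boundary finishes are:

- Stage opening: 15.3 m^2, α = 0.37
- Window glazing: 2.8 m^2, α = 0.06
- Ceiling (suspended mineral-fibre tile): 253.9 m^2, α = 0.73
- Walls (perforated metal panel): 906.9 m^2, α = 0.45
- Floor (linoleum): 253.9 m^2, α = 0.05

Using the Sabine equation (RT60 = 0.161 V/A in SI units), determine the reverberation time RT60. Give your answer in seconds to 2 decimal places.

0.83 seconds

Total absorption A = 15.3*0.37 + 2.8*0.06 + 253.9*0.73 + 906.9*0.45 + 253.9*0.05
  = 5.661 + 0.168 + 185.347 + 408.105 + 12.695 = 611.976 m^2 sabins.
Room volume: 3173.625 m³.
RT60 = 0.161 · V / A = 0.161 × 3173.625 / 611.976 = 0.83 s.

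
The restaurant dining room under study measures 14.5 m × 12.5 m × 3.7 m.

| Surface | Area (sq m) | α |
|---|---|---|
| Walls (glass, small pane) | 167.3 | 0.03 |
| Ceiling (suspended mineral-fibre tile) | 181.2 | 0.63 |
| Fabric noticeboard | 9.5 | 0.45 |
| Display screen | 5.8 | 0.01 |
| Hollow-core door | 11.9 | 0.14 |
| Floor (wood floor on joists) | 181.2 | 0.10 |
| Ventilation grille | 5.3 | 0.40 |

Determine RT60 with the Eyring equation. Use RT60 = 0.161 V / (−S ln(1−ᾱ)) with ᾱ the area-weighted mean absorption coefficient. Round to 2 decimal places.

Total surface area S = 167.3 + 181.2 + 9.5 + 5.8 + 11.9 + 181.2 + 5.3 = 562.2 sq m.
Σ(Sᵢαᵢ) = 167.3×0.03 + 181.2×0.63 + 9.5×0.45 + 5.8×0.01 + 11.9×0.14 + 181.2×0.10 + 5.3×0.40 = 145.414.
Mean coefficient ᾱ = A/S = 0.2587.
−S·ln(1−ᾱ) = −562.2 × ln(1 − 0.2587) = 168.295.
V = 14.5 × 12.5 × 3.7 = 670.625 m³.
T = 0.161·V/[−S·ln(1−ᾱ)] = 0.161·670.625/168.295 = 0.64 s.

0.64 s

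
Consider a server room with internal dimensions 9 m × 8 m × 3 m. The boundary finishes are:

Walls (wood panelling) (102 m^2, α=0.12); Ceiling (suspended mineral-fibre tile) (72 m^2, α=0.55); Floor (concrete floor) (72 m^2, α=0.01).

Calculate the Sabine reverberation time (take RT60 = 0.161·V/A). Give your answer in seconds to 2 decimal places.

0.66 seconds

Total absorption A = 102*0.12 + 72*0.55 + 72*0.01
  = 12.240 + 39.600 + 0.720 = 52.560 m^2 sabins.
Room volume: 216 m³.
Sabine: RT60 = 0.161 × 216 / 52.560 = 0.66 s.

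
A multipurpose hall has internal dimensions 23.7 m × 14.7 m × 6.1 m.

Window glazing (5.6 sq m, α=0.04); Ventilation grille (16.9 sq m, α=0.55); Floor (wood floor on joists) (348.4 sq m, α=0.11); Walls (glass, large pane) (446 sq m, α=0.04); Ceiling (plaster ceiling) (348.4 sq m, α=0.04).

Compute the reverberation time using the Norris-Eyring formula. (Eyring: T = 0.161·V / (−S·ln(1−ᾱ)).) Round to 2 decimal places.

4.15 seconds

S = Σ Sᵢ = 1165.3 sq m.
Absorption A = 5.6×0.04 + 16.9×0.55 + 348.4×0.11 + 446×0.04 + 348.4×0.04 = 79.619 sabins.
Mean coefficient ᾱ = A/S = 0.0683.
Eyring denominator: −S ln(1−ᾱ) = 82.438.
V = 23.7 × 14.7 × 6.1 = 2125.179 m³.
RT60 = 0.161 × 2125.179 / 82.438 = 4.15 s.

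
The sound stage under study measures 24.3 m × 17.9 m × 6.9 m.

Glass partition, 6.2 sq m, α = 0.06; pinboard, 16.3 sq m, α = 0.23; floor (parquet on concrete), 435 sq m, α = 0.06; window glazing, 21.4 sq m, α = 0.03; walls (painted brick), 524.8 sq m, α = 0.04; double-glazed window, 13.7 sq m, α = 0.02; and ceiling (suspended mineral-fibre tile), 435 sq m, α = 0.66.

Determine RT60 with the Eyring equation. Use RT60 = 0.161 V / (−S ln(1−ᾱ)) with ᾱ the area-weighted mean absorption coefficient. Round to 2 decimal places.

Total surface area S = 6.2 + 16.3 + 435 + 21.4 + 524.8 + 13.7 + 435 = 1452.4 sq m.
Absorption A = 6.2·0.06 + 16.3·0.23 + 435·0.06 + 21.4·0.03 + 524.8·0.04 + 13.7·0.02 + 435·0.66 = 339.229 sabins.
Mean coefficient ᾱ = A/S = 0.2336.
Eyring denominator: −S ln(1−ᾱ) = 386.413.
V = 24.3 × 17.9 × 6.9 = 3001.293 m³.
T = 0.161·V/[−S·ln(1−ᾱ)] = 0.161·3001.293/386.413 = 1.25 s.

1.25 s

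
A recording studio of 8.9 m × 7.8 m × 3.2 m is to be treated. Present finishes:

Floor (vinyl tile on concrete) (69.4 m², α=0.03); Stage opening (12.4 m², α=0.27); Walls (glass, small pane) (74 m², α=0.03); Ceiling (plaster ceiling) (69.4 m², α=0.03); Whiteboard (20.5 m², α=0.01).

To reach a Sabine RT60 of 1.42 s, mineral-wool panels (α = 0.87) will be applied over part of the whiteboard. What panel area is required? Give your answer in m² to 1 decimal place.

Total absorption A₁ = 69.4*0.03 + 12.4*0.27 + 74*0.03 + 69.4*0.03 + 20.5*0.01
  = 2.082 + 3.348 + 2.220 + 2.082 + 0.205 = 9.937 m² sabins.
V = 222.144 m³. Target absorption A₂ = 0.161 × 222.144 / 1.42 = 25.187 sabins.
ΔA needed = 25.187 − 9.937 = 15.250 sabins.
Net gain per m²: Δα = 0.87 − 0.01 = 0.86.
Panel area = 15.250 / 0.86 = 17.7 m².

17.7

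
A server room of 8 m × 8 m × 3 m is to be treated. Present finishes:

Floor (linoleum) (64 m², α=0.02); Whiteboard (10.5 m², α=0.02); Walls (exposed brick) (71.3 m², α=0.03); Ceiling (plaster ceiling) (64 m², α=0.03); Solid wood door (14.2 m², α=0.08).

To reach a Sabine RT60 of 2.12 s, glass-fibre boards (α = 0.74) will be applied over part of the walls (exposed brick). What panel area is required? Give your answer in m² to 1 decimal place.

Total absorption A₁ = 64*0.02 + 10.5*0.02 + 71.3*0.03 + 64*0.03 + 14.2*0.08
  = 1.280 + 0.210 + 2.139 + 1.920 + 1.136 = 6.685 m² sabins.
V = 192 m³. Target absorption A₂ = 0.161 × 192 / 2.12 = 14.581 sabins.
Absorption to add: 14.581 − 6.685 = 7.896 sabins.
Net gain per m²: Δα = 0.74 − 0.03 = 0.71.
Area = ΔA/Δα = 7.896/0.71 = 11.1 m².

11.1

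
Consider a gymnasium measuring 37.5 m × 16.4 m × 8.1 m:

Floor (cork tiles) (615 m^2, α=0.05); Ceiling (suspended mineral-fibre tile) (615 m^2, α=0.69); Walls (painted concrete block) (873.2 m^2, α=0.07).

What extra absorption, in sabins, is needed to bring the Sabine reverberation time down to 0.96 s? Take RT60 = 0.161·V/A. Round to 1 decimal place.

319.2 sabins

Equivalent absorption area: A₁ = 615*0.05 + 615*0.69 + 873.2*0.07 = 516.224 m^2.
Target A₂ = 0.161·4981.5/0.96 = 835.439 sabins (V = 4981.5 m³).
ΔA = A₂ − A₁ = 835.439 − 516.224 = 319.2 sabins.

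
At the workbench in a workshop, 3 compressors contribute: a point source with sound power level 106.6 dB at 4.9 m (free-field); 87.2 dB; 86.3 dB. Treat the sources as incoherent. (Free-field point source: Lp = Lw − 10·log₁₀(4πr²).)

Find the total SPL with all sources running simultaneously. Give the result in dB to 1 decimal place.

Source at 4.9 m: Lp = 106.6 − 10·log₁₀(4π·4.9²) = 106.6 − 10·log₁₀(301.719) = 81.8 dB.
Sum in the linear (power) domain: Σ 10^(Lᵢ/10) = 10^(81.8/10) + 10^(87.2/10) + 10^(86.3/10) = 1.103e+09.
L_total = 10·log₁₀(1.103e+09) = 90.4 dB.

90.4 dB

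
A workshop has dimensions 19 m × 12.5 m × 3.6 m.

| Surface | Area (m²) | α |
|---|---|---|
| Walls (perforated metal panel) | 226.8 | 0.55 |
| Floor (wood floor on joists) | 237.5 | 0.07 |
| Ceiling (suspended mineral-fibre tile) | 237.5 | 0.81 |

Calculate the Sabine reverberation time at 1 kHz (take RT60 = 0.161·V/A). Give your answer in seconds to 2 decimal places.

A = Σ Sᵢαᵢ = 226.8·0.55 + 237.5·0.07 + 237.5·0.81 = 333.740 sabins.
V = 19·12.5·3.6 = 855 m³.
T = 0.161 V/A = 0.161·855/333.740 = 0.41 s.

0.41 s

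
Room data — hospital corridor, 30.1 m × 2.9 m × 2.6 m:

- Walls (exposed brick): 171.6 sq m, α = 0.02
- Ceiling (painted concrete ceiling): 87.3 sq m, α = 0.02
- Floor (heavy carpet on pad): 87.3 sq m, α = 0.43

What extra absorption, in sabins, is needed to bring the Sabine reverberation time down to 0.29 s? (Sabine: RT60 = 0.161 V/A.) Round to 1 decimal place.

83.3 sabins

Summing Sᵢαᵢ: 3.432 + 1.746 + 37.539 → A₁ = 42.717 sabins.
For T = 0.29 s, need A₂ = 0.161·V/T = 0.161·226.954/0.29 = 125.999 sabins.
ΔA = A₂ − A₁ = 125.999 − 42.717 = 83.3 sabins.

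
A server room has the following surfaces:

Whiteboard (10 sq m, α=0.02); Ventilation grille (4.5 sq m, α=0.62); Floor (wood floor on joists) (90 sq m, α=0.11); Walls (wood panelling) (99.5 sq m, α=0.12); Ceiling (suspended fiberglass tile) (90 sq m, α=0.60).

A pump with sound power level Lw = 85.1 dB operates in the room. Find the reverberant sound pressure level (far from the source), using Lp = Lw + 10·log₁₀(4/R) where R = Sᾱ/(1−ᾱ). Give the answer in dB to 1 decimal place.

70.8 dB

Σ(Sᵢαᵢ) = 10·0.02 + 4.5·0.62 + 90·0.11 + 99.5·0.12 + 90·0.60 = 78.830; total area S = 294.0 sq m.
ᾱ = 0.2681, so room constant R = A/(1−ᾱ) = 107.706 sq m.
Lp = Lw + 10 log₁₀(4/R) = 85.1 -14.30 = 70.8 dB.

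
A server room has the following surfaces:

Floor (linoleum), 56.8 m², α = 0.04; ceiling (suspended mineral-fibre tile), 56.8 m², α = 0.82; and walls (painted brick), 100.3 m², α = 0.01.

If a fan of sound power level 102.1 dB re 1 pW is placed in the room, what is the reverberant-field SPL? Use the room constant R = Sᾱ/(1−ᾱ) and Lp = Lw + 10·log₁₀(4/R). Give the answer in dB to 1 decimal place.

A = 49.851 sabins; S = 213.9 m².
ᾱ = 0.2331, so room constant R = A/(1−ᾱ) = 65.003 m².
Lp = 102.1 + 10·log₁₀(4/65.003) = 102.1 + (-12.11) = 90.0 dB.

90.0 dB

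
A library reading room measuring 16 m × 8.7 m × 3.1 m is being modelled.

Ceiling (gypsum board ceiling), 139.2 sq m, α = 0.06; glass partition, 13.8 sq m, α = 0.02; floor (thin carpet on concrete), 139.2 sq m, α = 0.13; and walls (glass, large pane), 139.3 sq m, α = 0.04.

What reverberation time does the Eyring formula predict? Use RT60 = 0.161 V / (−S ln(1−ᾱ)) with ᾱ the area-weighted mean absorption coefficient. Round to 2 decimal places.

Total surface area S = 139.2 + 13.8 + 139.2 + 139.3 = 431.5 sq m.
Σ(Sᵢαᵢ) = 139.2×0.06 + 13.8×0.02 + 139.2×0.13 + 139.3×0.04 = 32.296.
Mean coefficient ᾱ = A/S = 0.0748.
Eyring denominator: −S ln(1−ᾱ) = 33.547.
V = 16 × 8.7 × 3.1 = 431.52 m³.
T = 0.161·V/[−S·ln(1−ᾱ)] = 0.161·431.52/33.547 = 2.07 s.

2.07 sec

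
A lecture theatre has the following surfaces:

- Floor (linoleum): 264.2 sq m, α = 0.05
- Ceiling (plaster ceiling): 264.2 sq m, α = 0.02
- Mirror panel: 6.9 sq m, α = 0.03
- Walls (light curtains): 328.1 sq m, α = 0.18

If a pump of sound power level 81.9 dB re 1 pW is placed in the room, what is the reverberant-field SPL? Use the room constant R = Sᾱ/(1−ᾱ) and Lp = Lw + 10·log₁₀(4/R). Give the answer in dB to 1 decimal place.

68.6 dB

Σ(Sᵢαᵢ) = 264.2×0.05 + 264.2×0.02 + 6.9×0.03 + 328.1×0.18 = 77.759; total area S = 863.4 sq m.
ᾱ = 0.0901, so room constant R = A/(1−ᾱ) = 85.459 sq m.
Lp = Lw + 10 log₁₀(4/R) = 81.9 -13.30 = 68.6 dB.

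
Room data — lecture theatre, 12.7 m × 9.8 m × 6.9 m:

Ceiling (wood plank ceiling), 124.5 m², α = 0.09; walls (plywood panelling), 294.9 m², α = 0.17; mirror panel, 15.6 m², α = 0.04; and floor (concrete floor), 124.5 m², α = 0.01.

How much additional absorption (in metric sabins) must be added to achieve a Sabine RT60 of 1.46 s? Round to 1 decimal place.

31.5 sabins

A₁ = Σ Sᵢαᵢ = 124.5·0.09 + 294.9·0.17 + 15.6·0.04 + 124.5·0.01 = 63.207 sabins.
Target A₂ = 0.161·858.774/1.46 = 94.700 sabins (V = 858.774 m³).
Additional absorption ΔA = 94.700 − 63.207 = 31.5 sabins.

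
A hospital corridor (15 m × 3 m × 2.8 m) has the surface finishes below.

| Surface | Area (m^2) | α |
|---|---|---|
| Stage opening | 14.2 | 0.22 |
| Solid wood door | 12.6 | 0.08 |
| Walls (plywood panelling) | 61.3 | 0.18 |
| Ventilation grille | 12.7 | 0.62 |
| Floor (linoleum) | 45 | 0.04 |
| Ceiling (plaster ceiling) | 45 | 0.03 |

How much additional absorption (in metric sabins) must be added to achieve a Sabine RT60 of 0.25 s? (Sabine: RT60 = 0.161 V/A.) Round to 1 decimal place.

55.0 sabins

Total absorption A₁ = 14.2×0.22 + 12.6×0.08 + 61.3×0.18 + 12.7×0.62 + 45×0.04 + 45×0.03
  = 3.124 + 1.008 + 11.034 + 7.874 + 1.800 + 1.350 = 26.190 m^2 sabins.
Target A₂ = 0.161·126/0.25 = 81.144 sabins (V = 126 m³).
Additional absorption ΔA = 81.144 − 26.190 = 55.0 sabins.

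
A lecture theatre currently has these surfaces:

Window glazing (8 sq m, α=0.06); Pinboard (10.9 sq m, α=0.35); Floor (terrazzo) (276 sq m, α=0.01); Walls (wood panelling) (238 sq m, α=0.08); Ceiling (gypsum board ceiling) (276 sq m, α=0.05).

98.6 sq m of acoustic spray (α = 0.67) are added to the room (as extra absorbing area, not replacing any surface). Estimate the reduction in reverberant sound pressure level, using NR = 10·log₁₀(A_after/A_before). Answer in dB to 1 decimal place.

4.2 dB

A_before = Σ Sᵢαᵢ = 8*0.06 + 10.9*0.35 + 276*0.01 + 238*0.08 + 276*0.05 = 39.895 sabins.
Added absorption = 98.6 × 0.67 = 66.062 sabins.
New total A_after = 105.957 sabins.
NR = 10·log₁₀(105.957/39.895) = 4.2 dB.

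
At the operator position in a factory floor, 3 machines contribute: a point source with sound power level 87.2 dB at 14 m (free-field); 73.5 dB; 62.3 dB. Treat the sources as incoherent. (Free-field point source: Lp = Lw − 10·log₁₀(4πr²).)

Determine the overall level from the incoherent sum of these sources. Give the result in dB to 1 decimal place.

73.9 dB

Source at 14 m: Lp = 87.2 − 10·log₁₀(4π·14²) = 87.2 − 10·log₁₀(2463.009) = 53.3 dB.
Σ 10^(Lᵢ/10) = 2.43e+07.
Back to dB: 10·log₁₀ Σ = 73.9 dB.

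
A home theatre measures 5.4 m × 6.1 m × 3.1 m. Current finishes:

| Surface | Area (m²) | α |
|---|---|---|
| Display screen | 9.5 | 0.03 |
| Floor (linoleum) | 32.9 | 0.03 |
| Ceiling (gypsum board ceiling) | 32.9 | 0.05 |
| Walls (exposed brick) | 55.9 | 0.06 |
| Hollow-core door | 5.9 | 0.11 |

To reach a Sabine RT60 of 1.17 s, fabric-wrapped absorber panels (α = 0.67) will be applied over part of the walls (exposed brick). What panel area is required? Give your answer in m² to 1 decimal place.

11.7

Summing Sᵢαᵢ: 0.285 + 0.987 + 1.645 + 3.354 + 0.649 → A₁ = 6.920 sabins.
Required A₂ = 0.161·102.114/1.17 = 14.052 sabins.
Absorption to add: 14.052 − 6.920 = 7.132 sabins.
Each m² of panel replacing the walls (exposed brick) adds (0.67 − 0.06) = 0.61 sabins.
Panel area = 7.132 / 0.61 = 11.7 m².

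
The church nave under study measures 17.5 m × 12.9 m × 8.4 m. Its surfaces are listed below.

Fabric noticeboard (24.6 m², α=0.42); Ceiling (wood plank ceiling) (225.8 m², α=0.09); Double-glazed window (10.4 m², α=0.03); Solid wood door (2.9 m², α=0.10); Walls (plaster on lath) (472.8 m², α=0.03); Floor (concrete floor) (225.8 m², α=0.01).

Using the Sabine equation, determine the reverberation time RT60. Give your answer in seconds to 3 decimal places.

6.401 s

Equivalent absorption area: A = 24.6*0.42 + 225.8*0.09 + 10.4*0.03 + 2.9*0.10 + 472.8*0.03 + 225.8*0.01 = 47.698 m².
V = 17.5·12.9·8.4 = 1896.3 m³.
RT60 = 0.161 · V / A = 0.161 × 1896.3 / 47.698 = 6.401 s.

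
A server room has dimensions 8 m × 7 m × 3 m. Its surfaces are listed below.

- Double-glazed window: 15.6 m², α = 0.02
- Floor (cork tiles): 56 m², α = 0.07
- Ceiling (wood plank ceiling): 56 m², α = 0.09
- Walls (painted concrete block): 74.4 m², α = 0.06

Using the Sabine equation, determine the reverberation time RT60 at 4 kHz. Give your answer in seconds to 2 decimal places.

1.97 s

Total absorption A = 15.6*0.02 + 56*0.07 + 56*0.09 + 74.4*0.06
  = 0.312 + 3.920 + 5.040 + 4.464 = 13.736 m² sabins.
Volume V = 8 × 7 × 3 = 168 m³.
Sabine: RT60 = 0.161 × 168 / 13.736 = 1.97 s.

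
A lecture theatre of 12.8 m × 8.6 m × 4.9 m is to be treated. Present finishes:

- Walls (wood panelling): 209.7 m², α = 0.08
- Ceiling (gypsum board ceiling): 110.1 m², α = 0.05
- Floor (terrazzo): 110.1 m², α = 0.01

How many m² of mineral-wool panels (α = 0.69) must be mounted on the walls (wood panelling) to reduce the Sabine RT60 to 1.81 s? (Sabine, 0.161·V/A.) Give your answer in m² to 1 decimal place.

Summing Sᵢαᵢ: 16.776 + 5.505 + 1.101 → A₁ = 23.382 sabins.
Required A₂ = 0.161·539.392/1.81 = 47.979 sabins.
Absorption to add: 47.979 − 23.382 = 24.597 sabins.
Each m² of panel replacing the walls (wood panelling) adds (0.69 − 0.08) = 0.61 sabins.
Panel area = 24.597 / 0.61 = 40.3 m².

40.3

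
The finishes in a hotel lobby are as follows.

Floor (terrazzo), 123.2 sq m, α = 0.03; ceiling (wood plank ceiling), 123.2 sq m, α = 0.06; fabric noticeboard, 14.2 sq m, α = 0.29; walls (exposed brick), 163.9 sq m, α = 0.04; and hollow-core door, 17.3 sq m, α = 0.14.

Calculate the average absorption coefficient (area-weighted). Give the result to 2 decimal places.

S = Σ Sᵢ = 123.2 + 123.2 + 14.2 + 163.9 + 17.3 = 441.8 sq m.
Weighted sum Σ Sα = 24.184.
ᾱ = A/S = 0.05.

0.05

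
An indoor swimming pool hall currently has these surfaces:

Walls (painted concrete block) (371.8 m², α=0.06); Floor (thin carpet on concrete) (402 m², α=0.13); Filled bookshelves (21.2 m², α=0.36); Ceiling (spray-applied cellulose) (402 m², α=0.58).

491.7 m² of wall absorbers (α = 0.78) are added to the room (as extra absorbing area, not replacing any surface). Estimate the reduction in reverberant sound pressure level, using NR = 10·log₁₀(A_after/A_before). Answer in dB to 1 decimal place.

3.5 dB

Summing Sᵢαᵢ: 22.308 + 52.260 + 7.632 + 233.160 → A_before = 315.360 sabins.
Added absorption = 491.7 × 0.78 = 383.526 sabins.
New total A_after = 698.886 sabins.
Reduction = 10 log₁₀(A_after/A_before) = 10 log₁₀(2.2162) = 3.5 dB.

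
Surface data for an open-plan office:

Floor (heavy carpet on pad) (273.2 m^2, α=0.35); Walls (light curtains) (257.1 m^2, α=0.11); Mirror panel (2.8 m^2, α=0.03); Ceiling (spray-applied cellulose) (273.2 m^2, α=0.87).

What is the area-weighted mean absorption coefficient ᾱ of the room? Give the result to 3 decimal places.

0.449

Total surface area S = 806.3 m^2.
Σ(Sᵢαᵢ) = 273.2·0.35 + 257.1·0.11 + 2.8·0.03 + 273.2·0.87 = 361.669.
ᾱ = 361.669 / 806.3 = 0.449.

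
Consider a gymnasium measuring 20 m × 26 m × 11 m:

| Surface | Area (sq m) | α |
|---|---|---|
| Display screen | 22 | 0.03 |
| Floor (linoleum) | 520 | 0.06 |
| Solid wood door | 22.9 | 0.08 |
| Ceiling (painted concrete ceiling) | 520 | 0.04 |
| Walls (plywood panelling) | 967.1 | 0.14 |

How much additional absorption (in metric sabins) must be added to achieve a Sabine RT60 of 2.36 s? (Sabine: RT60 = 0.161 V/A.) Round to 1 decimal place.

Summing Sᵢαᵢ: 0.660 + 31.200 + 1.832 + 20.800 + 135.394 → A₁ = 189.886 sabins.
Target A₂ = 0.161·5720/2.36 = 390.220 sabins (V = 5720 m³).
Shortfall: 390.220 − 189.886 = 200.3 sabins.

200.3 sabins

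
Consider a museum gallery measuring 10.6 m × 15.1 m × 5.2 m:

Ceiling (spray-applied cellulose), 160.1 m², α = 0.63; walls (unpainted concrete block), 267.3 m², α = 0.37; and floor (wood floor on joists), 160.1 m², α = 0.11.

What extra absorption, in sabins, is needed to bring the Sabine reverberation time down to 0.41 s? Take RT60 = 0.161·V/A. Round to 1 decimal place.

Equivalent absorption area: A₁ = 160.1·0.63 + 267.3·0.37 + 160.1·0.11 = 217.375 m².
For T = 0.41 s, need A₂ = 0.161·V/T = 0.161·832.312/0.41 = 326.835 sabins.
ΔA = A₂ − A₁ = 326.835 − 217.375 = 109.5 sabins.

109.5 sabins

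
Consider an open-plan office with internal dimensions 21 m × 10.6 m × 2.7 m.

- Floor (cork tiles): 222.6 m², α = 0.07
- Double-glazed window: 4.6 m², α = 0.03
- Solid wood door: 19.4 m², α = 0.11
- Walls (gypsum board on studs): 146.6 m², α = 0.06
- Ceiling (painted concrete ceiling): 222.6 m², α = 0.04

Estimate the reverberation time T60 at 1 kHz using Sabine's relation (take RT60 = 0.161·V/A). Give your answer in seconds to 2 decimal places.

2.72 s

Equivalent absorption area: A = 222.6×0.07 + 4.6×0.03 + 19.4×0.11 + 146.6×0.06 + 222.6×0.04 = 35.554 m².
Room volume: 601.02 m³.
T = 0.161 V/A = 0.161·601.02/35.554 = 2.72 s.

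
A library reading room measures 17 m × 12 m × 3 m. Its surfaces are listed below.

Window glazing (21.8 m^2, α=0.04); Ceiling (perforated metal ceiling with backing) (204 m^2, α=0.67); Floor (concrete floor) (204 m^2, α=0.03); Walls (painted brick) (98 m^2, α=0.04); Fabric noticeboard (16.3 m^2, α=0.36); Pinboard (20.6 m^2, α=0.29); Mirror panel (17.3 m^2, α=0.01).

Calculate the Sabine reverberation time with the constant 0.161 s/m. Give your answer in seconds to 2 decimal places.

Equivalent absorption area: A = 21.8×0.04 + 204×0.67 + 204×0.03 + 98×0.04 + 16.3×0.36 + 20.6×0.29 + 17.3×0.01 = 159.607 m^2.
Volume V = 17 × 12 × 3 = 612 m³.
Sabine: RT60 = 0.161 × 612 / 159.607 = 0.62 s.

0.62 s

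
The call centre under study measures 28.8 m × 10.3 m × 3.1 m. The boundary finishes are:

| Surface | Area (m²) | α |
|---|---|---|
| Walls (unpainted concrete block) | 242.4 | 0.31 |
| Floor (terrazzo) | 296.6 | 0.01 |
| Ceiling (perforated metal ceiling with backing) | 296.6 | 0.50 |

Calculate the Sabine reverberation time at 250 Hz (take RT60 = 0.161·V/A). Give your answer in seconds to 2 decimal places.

Equivalent absorption area: A = 242.4*0.31 + 296.6*0.01 + 296.6*0.50 = 226.410 m².
Volume V = 28.8 × 10.3 × 3.1 = 919.584 m³.
T = 0.161 V/A = 0.161·919.584/226.410 = 0.65 s.

0.65 s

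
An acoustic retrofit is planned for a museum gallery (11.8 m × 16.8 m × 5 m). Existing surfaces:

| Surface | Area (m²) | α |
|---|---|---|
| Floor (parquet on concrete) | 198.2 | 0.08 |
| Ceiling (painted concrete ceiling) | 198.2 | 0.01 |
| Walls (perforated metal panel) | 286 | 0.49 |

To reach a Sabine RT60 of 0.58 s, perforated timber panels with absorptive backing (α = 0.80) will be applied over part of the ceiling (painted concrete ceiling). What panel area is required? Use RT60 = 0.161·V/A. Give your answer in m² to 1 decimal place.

148.3

A₁ = Σ Sᵢαᵢ = 198.2·0.08 + 198.2·0.01 + 286·0.49 = 157.978 sabins.
Required A₂ = 0.161·991.2/0.58 = 275.143 sabins.
ΔA needed = 275.143 − 157.978 = 117.165 sabins.
Net gain per m²: Δα = 0.80 − 0.01 = 0.79.
Area = ΔA/Δα = 117.165/0.79 = 148.3 m².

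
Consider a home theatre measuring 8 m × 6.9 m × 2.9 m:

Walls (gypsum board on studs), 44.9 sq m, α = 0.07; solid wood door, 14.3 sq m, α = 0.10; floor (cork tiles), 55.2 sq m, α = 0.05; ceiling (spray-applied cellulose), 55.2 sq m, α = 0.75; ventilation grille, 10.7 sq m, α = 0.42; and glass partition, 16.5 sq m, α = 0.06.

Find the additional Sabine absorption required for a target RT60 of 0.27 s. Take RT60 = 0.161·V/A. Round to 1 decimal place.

Summing Sᵢαᵢ: 3.143 + 1.430 + 2.760 + 41.400 + 4.494 + 0.990 → A₁ = 54.217 sabins.
V = 160.08 m³. Required absorption A₂ = 0.161 × 160.08 / 0.27 = 95.455 sabins.
Shortfall: 95.455 − 54.217 = 41.2 sabins.

41.2 sabins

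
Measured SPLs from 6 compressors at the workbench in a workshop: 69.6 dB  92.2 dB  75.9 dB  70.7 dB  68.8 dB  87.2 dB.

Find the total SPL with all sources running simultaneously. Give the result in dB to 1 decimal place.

Converting to relative power and adding: 10^(69.6/10) + 10^(92.2/10) + 10^(75.9/10) + 10^(70.7/10) + 10^(68.8/10) + 10^(87.2/10) = 2.252e+09.
Back to dB: 10·log₁₀ Σ = 93.5 dB.

93.5 dB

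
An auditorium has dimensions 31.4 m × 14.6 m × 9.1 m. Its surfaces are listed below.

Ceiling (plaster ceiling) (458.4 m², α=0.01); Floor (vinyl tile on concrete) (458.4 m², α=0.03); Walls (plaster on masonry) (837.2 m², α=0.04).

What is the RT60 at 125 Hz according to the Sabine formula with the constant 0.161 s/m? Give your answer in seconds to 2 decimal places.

12.96 seconds

Equivalent absorption area: A = 458.4*0.01 + 458.4*0.03 + 837.2*0.04 = 51.824 m².
V = 31.4·14.6·9.1 = 4171.804 m³.
T = 0.161 V/A = 0.161·4171.804/51.824 = 12.96 s.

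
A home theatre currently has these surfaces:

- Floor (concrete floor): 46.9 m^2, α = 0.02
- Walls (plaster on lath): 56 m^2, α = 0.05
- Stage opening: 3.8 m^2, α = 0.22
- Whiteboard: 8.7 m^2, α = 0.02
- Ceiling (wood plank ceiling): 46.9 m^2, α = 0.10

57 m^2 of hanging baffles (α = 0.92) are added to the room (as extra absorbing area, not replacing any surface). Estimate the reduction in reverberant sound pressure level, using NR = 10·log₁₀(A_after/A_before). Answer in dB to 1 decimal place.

Summing Sᵢαᵢ: 0.938 + 2.800 + 0.836 + 0.174 + 4.690 → A_before = 9.438 sabins.
Added absorption = 57 × 0.92 = 52.440 sabins.
New total A_after = 61.878 sabins.
NR = 10·log₁₀(61.878/9.438) = 8.2 dB.

8.2 dB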